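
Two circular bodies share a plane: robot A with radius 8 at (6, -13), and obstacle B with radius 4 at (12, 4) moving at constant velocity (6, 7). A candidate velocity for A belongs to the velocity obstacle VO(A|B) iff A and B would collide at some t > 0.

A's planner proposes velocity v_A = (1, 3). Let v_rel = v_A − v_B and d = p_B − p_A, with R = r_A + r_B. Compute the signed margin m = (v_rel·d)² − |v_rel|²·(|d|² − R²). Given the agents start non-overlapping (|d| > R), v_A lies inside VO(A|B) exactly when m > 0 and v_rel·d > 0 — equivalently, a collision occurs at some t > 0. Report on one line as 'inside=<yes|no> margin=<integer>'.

d = (6, 17),  |d|² = 325;  R = 8+4 = 12,  c = 325−12² = 181
v_rel = (-5, -4),  |v_rel|² = 41;  v_rel·d = (-5)·(6) + (-4)·(17) = -98
41·t² + 196·t + 181 = 0  ⇒  m = (-98)² − 41·181 = 2183
m = 2183 > 0,  v_rel·d = -98 < 0  ⇒  outside

inside=no margin=2183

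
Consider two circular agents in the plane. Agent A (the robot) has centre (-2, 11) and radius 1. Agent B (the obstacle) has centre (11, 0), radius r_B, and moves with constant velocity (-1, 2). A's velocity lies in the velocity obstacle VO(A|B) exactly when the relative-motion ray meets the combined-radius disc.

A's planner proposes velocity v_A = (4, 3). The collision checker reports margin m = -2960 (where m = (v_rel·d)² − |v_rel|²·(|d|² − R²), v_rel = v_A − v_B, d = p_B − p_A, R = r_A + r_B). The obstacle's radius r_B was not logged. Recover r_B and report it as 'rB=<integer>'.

m = -2960
d = (13, -11);  v_rel = (5, 1),  |v_rel|² = 26
v_rel×d = (5)·(-11) − (1)·(13) = -68
since m = R²·26 − (-68)²:  R² = (4624 + -2960) / 26 = 64
R = √64 = 8  ⇒  r_B = 8 − 1 = 7

rB=7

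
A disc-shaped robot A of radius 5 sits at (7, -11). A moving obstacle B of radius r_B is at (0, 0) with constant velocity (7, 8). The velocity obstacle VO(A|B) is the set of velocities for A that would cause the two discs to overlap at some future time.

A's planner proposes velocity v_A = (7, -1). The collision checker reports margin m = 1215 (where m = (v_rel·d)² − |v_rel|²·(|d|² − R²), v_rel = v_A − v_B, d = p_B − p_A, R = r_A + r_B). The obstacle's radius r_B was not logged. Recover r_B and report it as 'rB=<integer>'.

m = 1215
d = (-7, 11);  v_rel = (0, -9),  |v_rel|² = 81
v_rel×d = (0)·(11) − (-9)·(-7) = -63
since m = R²·81 − (-63)²:  R² = (3969 + 1215) / 81 = 64
R = √64 = 8  ⇒  r_B = 8 − 5 = 3

rB=3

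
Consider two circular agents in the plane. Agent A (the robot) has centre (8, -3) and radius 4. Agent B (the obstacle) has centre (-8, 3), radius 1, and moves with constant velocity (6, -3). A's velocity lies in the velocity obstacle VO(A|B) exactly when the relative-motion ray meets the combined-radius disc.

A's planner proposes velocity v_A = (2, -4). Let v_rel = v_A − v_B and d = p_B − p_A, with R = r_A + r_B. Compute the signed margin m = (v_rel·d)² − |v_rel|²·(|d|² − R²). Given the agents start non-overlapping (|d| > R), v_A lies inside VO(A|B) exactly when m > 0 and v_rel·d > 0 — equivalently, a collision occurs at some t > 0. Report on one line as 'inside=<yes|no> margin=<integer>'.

d = (-16, 6),  |d|² = 292;  R = 4+1 = 5,  c = 292−5² = 267
v_rel = (-4, -1),  |v_rel|² = 17;  v_rel·d = (-4)·(-16) + (-1)·(6) = 58
17·t² − 116·t + 267 = 0  ⇒  m = 58² − 17·267 = -1175
m = -1175 < 0,  v_rel·d = 58 > 0  ⇒  outside

inside=no margin=-1175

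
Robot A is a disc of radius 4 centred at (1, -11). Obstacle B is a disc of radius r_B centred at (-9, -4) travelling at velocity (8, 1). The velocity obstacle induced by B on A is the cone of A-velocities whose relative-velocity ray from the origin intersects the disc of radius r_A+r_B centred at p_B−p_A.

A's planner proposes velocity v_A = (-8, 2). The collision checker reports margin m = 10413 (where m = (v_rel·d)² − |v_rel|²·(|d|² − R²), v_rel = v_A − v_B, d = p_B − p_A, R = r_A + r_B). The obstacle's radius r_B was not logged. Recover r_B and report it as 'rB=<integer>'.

m = 10413
d = (-10, 7);  v_rel = (-16, 1),  |v_rel|² = 257
v_rel×d = (-16)·(7) − (1)·(-10) = -102
since m = R²·257 − (-102)²:  R² = (10404 + 10413) / 257 = 81
R = √81 = 9  ⇒  r_B = 9 − 4 = 5

rB=5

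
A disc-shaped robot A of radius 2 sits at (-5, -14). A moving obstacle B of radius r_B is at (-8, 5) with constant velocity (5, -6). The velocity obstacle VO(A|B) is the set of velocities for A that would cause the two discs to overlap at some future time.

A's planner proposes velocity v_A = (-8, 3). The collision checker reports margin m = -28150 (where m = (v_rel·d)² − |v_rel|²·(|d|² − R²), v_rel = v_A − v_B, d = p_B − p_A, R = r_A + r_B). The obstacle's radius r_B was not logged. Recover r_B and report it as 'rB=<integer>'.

m = -28150
d = (-3, 19);  v_rel = (-13, 9),  |v_rel|² = 250
v_rel×d = (-13)·(19) − (9)·(-3) = -220
since m = R²·250 − (-220)²:  R² = (48400 + -28150) / 250 = 81
R = √81 = 9  ⇒  r_B = 9 − 2 = 7

rB=7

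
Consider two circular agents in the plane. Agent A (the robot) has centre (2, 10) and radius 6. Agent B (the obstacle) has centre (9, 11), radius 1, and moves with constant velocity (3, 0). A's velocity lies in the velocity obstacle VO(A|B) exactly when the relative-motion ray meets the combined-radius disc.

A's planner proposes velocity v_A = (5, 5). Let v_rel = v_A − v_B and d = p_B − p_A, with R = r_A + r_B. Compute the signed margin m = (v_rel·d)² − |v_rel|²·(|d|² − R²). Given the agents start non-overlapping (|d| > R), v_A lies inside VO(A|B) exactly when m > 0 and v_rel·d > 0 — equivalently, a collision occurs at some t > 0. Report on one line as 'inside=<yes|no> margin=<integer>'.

d = (7, 1),  |d|² = 50;  R = 6+1 = 7,  c = 50−7² = 1
v_rel = (2, 5),  |v_rel|² = 29;  v_rel·d = (2)·(7) + (5)·(1) = 19
29·t² − 38·t + 1 = 0  ⇒  m = 19² − 29·1 = 332
m = 332 > 0,  v_rel·d = 19 > 0  ⇒  inside

inside=yes margin=332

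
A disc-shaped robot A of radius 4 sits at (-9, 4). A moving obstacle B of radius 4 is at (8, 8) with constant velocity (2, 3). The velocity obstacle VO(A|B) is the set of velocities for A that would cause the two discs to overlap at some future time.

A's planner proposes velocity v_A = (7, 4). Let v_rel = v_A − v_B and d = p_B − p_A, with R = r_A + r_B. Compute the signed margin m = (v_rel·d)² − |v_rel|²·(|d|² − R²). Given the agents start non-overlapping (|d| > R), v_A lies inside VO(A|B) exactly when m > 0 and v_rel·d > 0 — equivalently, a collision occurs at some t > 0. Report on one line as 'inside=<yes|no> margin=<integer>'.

d = (17, 4),  |d|² = 305;  R = 4+4 = 8,  c = 305−8² = 241
v_rel = (5, 1),  |v_rel|² = 26;  v_rel·d = (5)·(17) + (1)·(4) = 89
26·t² − 178·t + 241 = 0  ⇒  m = 89² − 26·241 = 1655
m = 1655 > 0,  v_rel·d = 89 > 0  ⇒  inside

inside=yes margin=1655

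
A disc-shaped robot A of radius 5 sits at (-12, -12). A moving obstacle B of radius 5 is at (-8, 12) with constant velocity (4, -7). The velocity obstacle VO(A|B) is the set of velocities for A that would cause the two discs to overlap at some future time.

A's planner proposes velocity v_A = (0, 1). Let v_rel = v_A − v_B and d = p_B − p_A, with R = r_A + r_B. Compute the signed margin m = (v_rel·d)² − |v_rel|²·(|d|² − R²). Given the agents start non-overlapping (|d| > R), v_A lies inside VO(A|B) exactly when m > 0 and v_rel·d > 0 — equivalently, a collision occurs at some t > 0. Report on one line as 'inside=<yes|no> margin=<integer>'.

d = (4, 24),  |d|² = 592;  R = 5+5 = 10,  c = 592−10² = 492
v_rel = (-4, 8),  |v_rel|² = 80;  v_rel·d = (-4)·(4) + (8)·(24) = 176
80·t² − 352·t + 492 = 0  ⇒  m = 176² − 80·492 = -8384
m = -8384 < 0,  v_rel·d = 176 > 0  ⇒  outside

inside=no margin=-8384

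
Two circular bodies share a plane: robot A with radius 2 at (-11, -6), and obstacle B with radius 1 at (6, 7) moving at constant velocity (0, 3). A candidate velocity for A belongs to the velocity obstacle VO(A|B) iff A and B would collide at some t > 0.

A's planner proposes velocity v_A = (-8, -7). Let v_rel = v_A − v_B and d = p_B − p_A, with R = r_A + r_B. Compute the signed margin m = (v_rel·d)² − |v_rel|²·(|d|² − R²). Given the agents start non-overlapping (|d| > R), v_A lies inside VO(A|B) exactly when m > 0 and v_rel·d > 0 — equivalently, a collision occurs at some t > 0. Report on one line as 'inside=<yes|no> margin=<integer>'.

d = (17, 13),  |d|² = 458;  R = 2+1 = 3,  c = 458−3² = 449
v_rel = (-8, -10),  |v_rel|² = 164;  v_rel·d = (-8)·(17) + (-10)·(13) = -266
164·t² + 532·t + 449 = 0  ⇒  m = (-266)² − 164·449 = -2880
m = -2880 < 0,  v_rel·d = -266 < 0  ⇒  outside

inside=no margin=-2880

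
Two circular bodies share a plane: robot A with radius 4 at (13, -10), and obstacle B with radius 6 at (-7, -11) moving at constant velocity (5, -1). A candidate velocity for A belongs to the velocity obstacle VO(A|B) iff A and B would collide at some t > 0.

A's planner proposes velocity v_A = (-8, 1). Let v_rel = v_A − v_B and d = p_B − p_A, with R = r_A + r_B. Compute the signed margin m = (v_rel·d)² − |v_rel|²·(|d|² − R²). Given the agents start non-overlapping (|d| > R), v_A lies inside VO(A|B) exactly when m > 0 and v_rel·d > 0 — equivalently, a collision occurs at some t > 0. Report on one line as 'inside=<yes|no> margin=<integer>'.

d = (-20, -1),  |d|² = 401;  R = 4+6 = 10,  c = 401−10² = 301
v_rel = (-13, 2),  |v_rel|² = 173;  v_rel·d = (-13)·(-20) + (2)·(-1) = 258
173·t² − 516·t + 301 = 0  ⇒  m = 258² − 173·301 = 14491
m = 14491 > 0,  v_rel·d = 258 > 0  ⇒  inside

inside=yes margin=14491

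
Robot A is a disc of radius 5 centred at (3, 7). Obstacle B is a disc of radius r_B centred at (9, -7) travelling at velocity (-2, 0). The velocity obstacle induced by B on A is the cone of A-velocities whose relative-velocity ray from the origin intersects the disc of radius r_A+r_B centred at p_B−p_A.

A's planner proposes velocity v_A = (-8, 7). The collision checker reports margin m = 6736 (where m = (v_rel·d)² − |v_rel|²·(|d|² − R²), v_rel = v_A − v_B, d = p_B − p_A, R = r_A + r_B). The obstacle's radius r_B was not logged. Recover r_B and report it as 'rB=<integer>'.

m = 6736
d = (6, -14);  v_rel = (-6, 7),  |v_rel|² = 85
v_rel×d = (-6)·(-14) − (7)·(6) = 42
since m = R²·85 − 42²:  R² = (1764 + 6736) / 85 = 100
R = √100 = 10  ⇒  r_B = 10 − 5 = 5

rB=5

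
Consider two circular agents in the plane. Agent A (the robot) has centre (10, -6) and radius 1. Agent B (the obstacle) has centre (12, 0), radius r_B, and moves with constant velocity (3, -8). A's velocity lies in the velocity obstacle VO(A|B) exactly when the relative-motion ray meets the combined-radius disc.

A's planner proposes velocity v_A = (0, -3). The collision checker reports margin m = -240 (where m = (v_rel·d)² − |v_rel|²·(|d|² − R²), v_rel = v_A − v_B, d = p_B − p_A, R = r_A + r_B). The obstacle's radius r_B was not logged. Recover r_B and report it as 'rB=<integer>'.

m = -240
d = (2, 6);  v_rel = (-3, 5),  |v_rel|² = 34
v_rel×d = (-3)·(6) − (5)·(2) = -28
since m = R²·34 − (-28)²:  R² = (784 + -240) / 34 = 16
R = √16 = 4  ⇒  r_B = 4 − 1 = 3

rB=3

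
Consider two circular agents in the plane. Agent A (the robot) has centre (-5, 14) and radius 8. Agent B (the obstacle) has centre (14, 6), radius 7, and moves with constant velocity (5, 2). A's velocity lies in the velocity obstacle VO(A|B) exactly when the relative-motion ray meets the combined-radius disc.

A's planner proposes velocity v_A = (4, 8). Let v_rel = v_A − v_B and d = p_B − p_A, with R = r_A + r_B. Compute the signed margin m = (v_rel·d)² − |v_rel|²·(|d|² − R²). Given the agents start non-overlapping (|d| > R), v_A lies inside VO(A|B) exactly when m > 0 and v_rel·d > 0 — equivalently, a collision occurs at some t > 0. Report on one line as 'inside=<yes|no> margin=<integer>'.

d = (19, -8),  |d|² = 425;  R = 8+7 = 15,  c = 425−15² = 200
v_rel = (-1, 6),  |v_rel|² = 37;  v_rel·d = (-1)·(19) + (6)·(-8) = -67
37·t² + 134·t + 200 = 0  ⇒  m = (-67)² − 37·200 = -2911
m = -2911 < 0,  v_rel·d = -67 < 0  ⇒  outside

inside=no margin=-2911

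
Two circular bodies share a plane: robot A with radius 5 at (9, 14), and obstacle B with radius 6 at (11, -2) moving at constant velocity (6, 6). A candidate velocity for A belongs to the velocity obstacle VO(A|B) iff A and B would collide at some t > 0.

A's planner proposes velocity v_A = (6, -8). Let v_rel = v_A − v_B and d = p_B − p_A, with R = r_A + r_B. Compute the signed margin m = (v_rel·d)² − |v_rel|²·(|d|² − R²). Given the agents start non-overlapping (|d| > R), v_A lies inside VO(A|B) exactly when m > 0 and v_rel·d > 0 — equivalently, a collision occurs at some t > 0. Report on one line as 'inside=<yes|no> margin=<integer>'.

d = (2, -16),  |d|² = 260;  R = 5+6 = 11,  c = 260−11² = 139
v_rel = (0, -14),  |v_rel|² = 196;  v_rel·d = (0)·(2) + (-14)·(-16) = 224
196·t² − 448·t + 139 = 0  ⇒  m = 224² − 196·139 = 22932
m = 22932 > 0,  v_rel·d = 224 > 0  ⇒  inside

inside=yes margin=22932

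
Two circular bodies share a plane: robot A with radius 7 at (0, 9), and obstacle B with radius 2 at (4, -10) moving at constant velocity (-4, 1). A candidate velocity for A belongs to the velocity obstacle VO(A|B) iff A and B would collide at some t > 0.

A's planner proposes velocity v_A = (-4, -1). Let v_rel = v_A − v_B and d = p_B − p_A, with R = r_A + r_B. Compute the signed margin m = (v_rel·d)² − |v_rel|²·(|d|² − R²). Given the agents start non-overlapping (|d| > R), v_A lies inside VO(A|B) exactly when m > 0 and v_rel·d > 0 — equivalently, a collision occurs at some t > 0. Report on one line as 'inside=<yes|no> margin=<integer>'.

d = (4, -19),  |d|² = 377;  R = 7+2 = 9,  c = 377−9² = 296
v_rel = (0, -2),  |v_rel|² = 4;  v_rel·d = (0)·(4) + (-2)·(-19) = 38
4·t² − 76·t + 296 = 0  ⇒  m = 38² − 4·296 = 260
m = 260 > 0,  v_rel·d = 38 > 0  ⇒  inside

inside=yes margin=260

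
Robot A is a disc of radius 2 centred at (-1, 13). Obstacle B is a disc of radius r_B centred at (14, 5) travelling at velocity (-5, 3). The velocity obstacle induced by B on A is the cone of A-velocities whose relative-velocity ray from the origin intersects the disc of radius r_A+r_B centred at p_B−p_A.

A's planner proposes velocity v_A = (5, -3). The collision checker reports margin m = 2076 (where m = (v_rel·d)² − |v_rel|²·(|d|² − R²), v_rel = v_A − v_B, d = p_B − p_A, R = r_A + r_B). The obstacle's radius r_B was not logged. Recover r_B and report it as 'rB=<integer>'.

m = 2076
d = (15, -8);  v_rel = (10, -6),  |v_rel|² = 136
v_rel×d = (10)·(-8) − (-6)·(15) = 10
since m = R²·136 − 10²:  R² = (100 + 2076) / 136 = 16
R = √16 = 4  ⇒  r_B = 4 − 2 = 2

rB=2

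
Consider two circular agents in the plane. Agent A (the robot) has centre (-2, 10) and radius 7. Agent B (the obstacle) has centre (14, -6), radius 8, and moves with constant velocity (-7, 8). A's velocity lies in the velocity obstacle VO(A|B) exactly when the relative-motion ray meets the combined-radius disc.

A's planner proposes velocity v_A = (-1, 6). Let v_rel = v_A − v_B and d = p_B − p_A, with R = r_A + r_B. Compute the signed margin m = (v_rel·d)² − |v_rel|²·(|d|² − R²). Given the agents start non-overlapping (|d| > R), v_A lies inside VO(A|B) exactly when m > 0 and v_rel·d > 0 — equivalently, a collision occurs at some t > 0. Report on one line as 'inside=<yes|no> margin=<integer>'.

d = (16, -16),  |d|² = 512;  R = 7+8 = 15,  c = 512−15² = 287
v_rel = (6, -2),  |v_rel|² = 40;  v_rel·d = (6)·(16) + (-2)·(-16) = 128
40·t² − 256·t + 287 = 0  ⇒  m = 128² − 40·287 = 4904
m = 4904 > 0,  v_rel·d = 128 > 0  ⇒  inside

inside=yes margin=4904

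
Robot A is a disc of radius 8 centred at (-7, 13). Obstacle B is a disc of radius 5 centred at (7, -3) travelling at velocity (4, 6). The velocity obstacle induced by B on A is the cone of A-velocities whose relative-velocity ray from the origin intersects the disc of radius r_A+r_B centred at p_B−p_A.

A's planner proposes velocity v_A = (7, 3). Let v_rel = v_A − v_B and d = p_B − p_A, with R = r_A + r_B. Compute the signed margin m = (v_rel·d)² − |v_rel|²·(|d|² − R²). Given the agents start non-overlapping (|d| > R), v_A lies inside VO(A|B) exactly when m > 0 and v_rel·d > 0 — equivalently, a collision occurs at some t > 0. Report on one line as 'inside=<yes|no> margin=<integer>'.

d = (14, -16),  |d|² = 452;  R = 8+5 = 13,  c = 452−13² = 283
v_rel = (3, -3),  |v_rel|² = 18;  v_rel·d = (3)·(14) + (-3)·(-16) = 90
18·t² − 180·t + 283 = 0  ⇒  m = 90² − 18·283 = 3006
m = 3006 > 0,  v_rel·d = 90 > 0  ⇒  inside

inside=yes margin=3006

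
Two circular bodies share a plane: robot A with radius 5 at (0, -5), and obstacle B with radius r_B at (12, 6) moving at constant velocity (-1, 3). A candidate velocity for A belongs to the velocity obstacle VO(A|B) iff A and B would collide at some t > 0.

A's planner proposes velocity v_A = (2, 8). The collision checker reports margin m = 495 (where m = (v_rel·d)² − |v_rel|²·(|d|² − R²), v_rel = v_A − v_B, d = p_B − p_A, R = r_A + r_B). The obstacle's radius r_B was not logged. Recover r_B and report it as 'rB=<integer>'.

m = 495
d = (12, 11);  v_rel = (3, 5),  |v_rel|² = 34
v_rel×d = (3)·(11) − (5)·(12) = -27
since m = R²·34 − (-27)²:  R² = (729 + 495) / 34 = 36
R = √36 = 6  ⇒  r_B = 6 − 5 = 1

rB=1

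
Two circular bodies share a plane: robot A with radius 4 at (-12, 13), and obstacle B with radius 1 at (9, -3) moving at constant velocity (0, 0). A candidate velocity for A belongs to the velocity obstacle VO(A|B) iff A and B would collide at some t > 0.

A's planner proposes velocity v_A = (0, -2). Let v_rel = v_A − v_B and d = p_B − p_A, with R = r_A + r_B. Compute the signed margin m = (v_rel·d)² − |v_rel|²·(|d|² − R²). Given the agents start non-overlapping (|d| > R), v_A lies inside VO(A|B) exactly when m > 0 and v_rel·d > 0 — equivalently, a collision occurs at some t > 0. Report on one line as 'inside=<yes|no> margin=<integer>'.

d = (21, -16),  |d|² = 697;  R = 4+1 = 5,  c = 697−5² = 672
v_rel = (0, -2),  |v_rel|² = 4;  v_rel·d = (0)·(21) + (-2)·(-16) = 32
4·t² − 64·t + 672 = 0  ⇒  m = 32² − 4·672 = -1664
m = -1664 < 0,  v_rel·d = 32 > 0  ⇒  outside

inside=no margin=-1664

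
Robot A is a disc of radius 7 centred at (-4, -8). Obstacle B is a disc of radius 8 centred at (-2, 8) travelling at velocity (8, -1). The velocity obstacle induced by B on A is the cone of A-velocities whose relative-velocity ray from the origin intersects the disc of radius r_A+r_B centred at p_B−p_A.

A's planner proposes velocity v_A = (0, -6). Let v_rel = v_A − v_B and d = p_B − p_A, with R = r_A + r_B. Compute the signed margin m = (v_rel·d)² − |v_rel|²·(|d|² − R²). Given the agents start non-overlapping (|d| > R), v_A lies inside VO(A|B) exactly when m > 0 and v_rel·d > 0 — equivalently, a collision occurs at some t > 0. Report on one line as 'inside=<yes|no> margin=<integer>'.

d = (2, 16),  |d|² = 260;  R = 7+8 = 15,  c = 260−15² = 35
v_rel = (-8, -5),  |v_rel|² = 89;  v_rel·d = (-8)·(2) + (-5)·(16) = -96
89·t² + 192·t + 35 = 0  ⇒  m = (-96)² − 89·35 = 6101
m = 6101 > 0,  v_rel·d = -96 < 0  ⇒  outside

inside=no margin=6101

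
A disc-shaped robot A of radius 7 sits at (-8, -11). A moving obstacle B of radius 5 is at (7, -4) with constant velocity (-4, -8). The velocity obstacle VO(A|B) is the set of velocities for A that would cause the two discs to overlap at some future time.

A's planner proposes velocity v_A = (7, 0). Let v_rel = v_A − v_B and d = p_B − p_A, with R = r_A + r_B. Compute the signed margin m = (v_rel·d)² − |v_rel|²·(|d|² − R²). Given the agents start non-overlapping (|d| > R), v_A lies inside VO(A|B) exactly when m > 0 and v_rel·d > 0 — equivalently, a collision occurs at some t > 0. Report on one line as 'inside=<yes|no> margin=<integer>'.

d = (15, 7),  |d|² = 274;  R = 7+5 = 12,  c = 274−12² = 130
v_rel = (11, 8),  |v_rel|² = 185;  v_rel·d = (11)·(15) + (8)·(7) = 221
185·t² − 442·t + 130 = 0  ⇒  m = 221² − 185·130 = 24791
m = 24791 > 0,  v_rel·d = 221 > 0  ⇒  inside

inside=yes margin=24791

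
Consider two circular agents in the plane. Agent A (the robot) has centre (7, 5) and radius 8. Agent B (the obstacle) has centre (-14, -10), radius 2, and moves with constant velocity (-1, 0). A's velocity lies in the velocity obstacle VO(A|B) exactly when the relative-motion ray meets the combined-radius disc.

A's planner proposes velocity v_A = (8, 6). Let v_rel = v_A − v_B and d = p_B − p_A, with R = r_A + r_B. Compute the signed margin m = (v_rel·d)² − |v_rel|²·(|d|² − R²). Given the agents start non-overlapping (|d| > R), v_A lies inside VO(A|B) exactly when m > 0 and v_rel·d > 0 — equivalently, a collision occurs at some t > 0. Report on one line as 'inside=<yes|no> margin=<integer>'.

d = (-21, -15),  |d|² = 666;  R = 8+2 = 10,  c = 666−10² = 566
v_rel = (9, 6),  |v_rel|² = 117;  v_rel·d = (9)·(-21) + (6)·(-15) = -279
117·t² + 558·t + 566 = 0  ⇒  m = (-279)² − 117·566 = 11619
m = 11619 > 0,  v_rel·d = -279 < 0  ⇒  outside

inside=no margin=11619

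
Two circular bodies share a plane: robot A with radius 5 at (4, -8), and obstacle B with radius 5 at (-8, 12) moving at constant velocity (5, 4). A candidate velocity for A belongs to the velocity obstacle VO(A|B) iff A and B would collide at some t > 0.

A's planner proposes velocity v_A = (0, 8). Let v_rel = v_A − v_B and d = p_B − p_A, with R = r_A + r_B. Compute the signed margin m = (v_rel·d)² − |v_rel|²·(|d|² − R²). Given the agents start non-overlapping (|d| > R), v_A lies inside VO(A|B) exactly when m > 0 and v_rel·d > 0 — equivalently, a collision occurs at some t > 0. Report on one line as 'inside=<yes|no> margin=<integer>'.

d = (-12, 20),  |d|² = 544;  R = 5+5 = 10,  c = 544−10² = 444
v_rel = (-5, 4),  |v_rel|² = 41;  v_rel·d = (-5)·(-12) + (4)·(20) = 140
41·t² − 280·t + 444 = 0  ⇒  m = 140² − 41·444 = 1396
m = 1396 > 0,  v_rel·d = 140 > 0  ⇒  inside

inside=yes margin=1396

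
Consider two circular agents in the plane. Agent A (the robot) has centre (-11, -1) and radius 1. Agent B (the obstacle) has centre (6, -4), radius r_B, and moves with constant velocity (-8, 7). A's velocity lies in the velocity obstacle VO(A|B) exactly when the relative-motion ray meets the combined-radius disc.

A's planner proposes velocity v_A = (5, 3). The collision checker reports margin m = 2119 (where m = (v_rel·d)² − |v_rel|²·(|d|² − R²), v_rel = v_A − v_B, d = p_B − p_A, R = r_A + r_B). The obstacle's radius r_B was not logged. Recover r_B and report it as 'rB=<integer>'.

m = 2119
d = (17, -3);  v_rel = (13, -4),  |v_rel|² = 185
v_rel×d = (13)·(-3) − (-4)·(17) = 29
since m = R²·185 − 29²:  R² = (841 + 2119) / 185 = 16
R = √16 = 4  ⇒  r_B = 4 − 1 = 3

rB=3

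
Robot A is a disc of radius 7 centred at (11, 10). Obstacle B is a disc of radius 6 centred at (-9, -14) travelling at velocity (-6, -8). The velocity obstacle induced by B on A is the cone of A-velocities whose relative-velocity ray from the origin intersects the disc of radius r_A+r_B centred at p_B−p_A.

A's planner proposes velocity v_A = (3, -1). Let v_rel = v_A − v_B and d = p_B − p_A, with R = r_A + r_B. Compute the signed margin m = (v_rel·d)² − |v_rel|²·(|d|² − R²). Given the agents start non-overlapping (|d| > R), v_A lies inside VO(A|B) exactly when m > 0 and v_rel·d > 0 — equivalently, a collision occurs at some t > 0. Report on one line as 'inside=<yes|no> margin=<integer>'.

d = (-20, -24),  |d|² = 976;  R = 7+6 = 13,  c = 976−13² = 807
v_rel = (9, 7),  |v_rel|² = 130;  v_rel·d = (9)·(-20) + (7)·(-24) = -348
130·t² + 696·t + 807 = 0  ⇒  m = (-348)² − 130·807 = 16194
m = 16194 > 0,  v_rel·d = -348 < 0  ⇒  outside

inside=no margin=16194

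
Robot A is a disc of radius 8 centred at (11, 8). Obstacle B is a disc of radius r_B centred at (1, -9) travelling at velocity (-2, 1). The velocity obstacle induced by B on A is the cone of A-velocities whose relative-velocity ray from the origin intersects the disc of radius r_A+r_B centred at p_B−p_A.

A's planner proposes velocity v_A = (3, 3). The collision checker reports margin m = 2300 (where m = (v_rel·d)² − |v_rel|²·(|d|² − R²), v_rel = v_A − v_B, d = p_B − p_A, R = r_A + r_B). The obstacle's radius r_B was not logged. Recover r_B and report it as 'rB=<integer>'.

m = 2300
d = (-10, -17);  v_rel = (5, 2),  |v_rel|² = 29
v_rel×d = (5)·(-17) − (2)·(-10) = -65
since m = R²·29 − (-65)²:  R² = (4225 + 2300) / 29 = 225
R = √225 = 15  ⇒  r_B = 15 − 8 = 7

rB=7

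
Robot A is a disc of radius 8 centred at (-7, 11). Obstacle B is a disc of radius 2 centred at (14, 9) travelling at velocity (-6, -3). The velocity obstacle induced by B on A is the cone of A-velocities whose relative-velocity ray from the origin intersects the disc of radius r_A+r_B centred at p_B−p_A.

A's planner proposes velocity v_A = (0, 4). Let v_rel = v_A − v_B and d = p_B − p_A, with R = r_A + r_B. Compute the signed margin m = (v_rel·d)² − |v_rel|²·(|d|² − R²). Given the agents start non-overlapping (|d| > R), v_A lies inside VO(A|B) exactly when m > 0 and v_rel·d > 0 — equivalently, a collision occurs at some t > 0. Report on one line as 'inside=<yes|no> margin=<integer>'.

d = (21, -2),  |d|² = 445;  R = 8+2 = 10,  c = 445−10² = 345
v_rel = (6, 7),  |v_rel|² = 85;  v_rel·d = (6)·(21) + (7)·(-2) = 112
85·t² − 224·t + 345 = 0  ⇒  m = 112² − 85·345 = -16781
m = -16781 < 0,  v_rel·d = 112 > 0  ⇒  outside

inside=no margin=-16781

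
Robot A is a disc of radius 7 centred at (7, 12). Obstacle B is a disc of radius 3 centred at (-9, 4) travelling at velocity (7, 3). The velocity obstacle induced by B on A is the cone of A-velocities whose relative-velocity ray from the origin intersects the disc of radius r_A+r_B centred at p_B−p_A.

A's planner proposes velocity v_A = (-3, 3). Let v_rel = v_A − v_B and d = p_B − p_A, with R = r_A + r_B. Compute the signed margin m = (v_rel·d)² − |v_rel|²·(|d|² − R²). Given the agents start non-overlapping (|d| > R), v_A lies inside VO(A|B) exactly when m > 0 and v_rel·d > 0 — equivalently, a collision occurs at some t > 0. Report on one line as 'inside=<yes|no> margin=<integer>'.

d = (-16, -8),  |d|² = 320;  R = 7+3 = 10,  c = 320−10² = 220
v_rel = (-10, 0),  |v_rel|² = 100;  v_rel·d = (-10)·(-16) + (0)·(-8) = 160
100·t² − 320·t + 220 = 0  ⇒  m = 160² − 100·220 = 3600
m = 3600 > 0,  v_rel·d = 160 > 0  ⇒  inside

inside=yes margin=3600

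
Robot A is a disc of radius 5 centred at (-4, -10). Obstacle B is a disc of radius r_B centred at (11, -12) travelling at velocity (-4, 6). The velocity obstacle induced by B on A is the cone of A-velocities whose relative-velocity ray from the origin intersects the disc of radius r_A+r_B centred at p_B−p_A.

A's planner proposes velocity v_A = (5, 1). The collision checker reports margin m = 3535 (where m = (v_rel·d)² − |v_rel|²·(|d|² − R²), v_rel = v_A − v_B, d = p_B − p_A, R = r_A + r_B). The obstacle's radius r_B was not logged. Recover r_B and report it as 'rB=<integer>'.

m = 3535
d = (15, -2);  v_rel = (9, -5),  |v_rel|² = 106
v_rel×d = (9)·(-2) − (-5)·(15) = 57
since m = R²·106 − 57²:  R² = (3249 + 3535) / 106 = 64
R = √64 = 8  ⇒  r_B = 8 − 5 = 3

rB=3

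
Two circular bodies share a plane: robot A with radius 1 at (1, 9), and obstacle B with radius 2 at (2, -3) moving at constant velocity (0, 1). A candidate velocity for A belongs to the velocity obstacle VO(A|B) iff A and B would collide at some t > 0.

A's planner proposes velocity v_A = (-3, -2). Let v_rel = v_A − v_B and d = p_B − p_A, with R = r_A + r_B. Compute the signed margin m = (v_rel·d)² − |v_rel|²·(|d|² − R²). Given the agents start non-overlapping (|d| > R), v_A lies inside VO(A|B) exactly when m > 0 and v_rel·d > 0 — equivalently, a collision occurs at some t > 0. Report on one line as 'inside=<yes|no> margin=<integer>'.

d = (1, -12),  |d|² = 145;  R = 1+2 = 3,  c = 145−3² = 136
v_rel = (-3, -3),  |v_rel|² = 18;  v_rel·d = (-3)·(1) + (-3)·(-12) = 33
18·t² − 66·t + 136 = 0  ⇒  m = 33² − 18·136 = -1359
m = -1359 < 0,  v_rel·d = 33 > 0  ⇒  outside

inside=no margin=-1359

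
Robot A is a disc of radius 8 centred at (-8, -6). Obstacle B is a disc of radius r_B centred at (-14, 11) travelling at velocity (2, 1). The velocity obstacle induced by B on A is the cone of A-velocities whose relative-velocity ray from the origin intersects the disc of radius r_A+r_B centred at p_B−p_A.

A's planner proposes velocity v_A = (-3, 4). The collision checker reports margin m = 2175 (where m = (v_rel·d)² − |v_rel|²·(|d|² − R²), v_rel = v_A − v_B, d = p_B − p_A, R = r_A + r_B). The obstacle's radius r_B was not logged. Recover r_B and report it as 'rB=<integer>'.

m = 2175
d = (-6, 17);  v_rel = (-5, 3),  |v_rel|² = 34
v_rel×d = (-5)·(17) − (3)·(-6) = -67
since m = R²·34 − (-67)²:  R² = (4489 + 2175) / 34 = 196
R = √196 = 14  ⇒  r_B = 14 − 8 = 6

rB=6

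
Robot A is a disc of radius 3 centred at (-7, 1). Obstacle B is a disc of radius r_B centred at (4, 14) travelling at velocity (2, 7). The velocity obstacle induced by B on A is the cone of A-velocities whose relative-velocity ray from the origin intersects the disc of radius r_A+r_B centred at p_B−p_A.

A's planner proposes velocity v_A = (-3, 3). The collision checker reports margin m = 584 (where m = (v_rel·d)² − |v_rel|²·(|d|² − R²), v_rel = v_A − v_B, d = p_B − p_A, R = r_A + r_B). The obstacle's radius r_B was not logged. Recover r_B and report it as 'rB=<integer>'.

m = 584
d = (11, 13);  v_rel = (-5, -4),  |v_rel|² = 41
v_rel×d = (-5)·(13) − (-4)·(11) = -21
since m = R²·41 − (-21)²:  R² = (441 + 584) / 41 = 25
R = √25 = 5  ⇒  r_B = 5 − 3 = 2

rB=2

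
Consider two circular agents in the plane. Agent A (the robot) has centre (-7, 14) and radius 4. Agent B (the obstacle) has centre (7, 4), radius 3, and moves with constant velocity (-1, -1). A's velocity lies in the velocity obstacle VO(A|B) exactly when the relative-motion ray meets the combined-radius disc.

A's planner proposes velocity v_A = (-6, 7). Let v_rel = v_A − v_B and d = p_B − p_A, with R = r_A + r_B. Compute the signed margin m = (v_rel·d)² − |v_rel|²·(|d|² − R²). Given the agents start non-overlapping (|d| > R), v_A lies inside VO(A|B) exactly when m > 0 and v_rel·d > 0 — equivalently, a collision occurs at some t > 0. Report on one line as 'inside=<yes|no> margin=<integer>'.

d = (14, -10),  |d|² = 296;  R = 4+3 = 7,  c = 296−7² = 247
v_rel = (-5, 8),  |v_rel|² = 89;  v_rel·d = (-5)·(14) + (8)·(-10) = -150
89·t² + 300·t + 247 = 0  ⇒  m = (-150)² − 89·247 = 517
m = 517 > 0,  v_rel·d = -150 < 0  ⇒  outside

inside=no margin=517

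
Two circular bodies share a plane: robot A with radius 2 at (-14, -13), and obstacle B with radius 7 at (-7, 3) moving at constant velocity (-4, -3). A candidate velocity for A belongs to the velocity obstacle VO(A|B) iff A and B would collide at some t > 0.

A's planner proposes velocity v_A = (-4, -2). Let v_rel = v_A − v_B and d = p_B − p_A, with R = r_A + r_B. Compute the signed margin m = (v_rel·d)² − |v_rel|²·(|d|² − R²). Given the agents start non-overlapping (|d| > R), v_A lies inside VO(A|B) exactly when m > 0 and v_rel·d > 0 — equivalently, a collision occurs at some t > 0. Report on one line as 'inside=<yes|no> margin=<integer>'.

d = (7, 16),  |d|² = 305;  R = 2+7 = 9,  c = 305−9² = 224
v_rel = (0, 1),  |v_rel|² = 1;  v_rel·d = (0)·(7) + (1)·(16) = 16
1·t² − 32·t + 224 = 0  ⇒  m = 16² − 1·224 = 32
m = 32 > 0,  v_rel·d = 16 > 0  ⇒  inside

inside=yes margin=32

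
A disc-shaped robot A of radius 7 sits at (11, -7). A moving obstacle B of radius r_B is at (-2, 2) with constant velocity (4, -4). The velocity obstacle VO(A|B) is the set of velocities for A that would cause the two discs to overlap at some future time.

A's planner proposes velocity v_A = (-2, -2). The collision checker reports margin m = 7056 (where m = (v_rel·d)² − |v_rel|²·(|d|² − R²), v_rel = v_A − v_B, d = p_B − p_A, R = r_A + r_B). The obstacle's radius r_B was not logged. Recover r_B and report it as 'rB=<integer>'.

m = 7056
d = (-13, 9);  v_rel = (-6, 2),  |v_rel|² = 40
v_rel×d = (-6)·(9) − (2)·(-13) = -28
since m = R²·40 − (-28)²:  R² = (784 + 7056) / 40 = 196
R = √196 = 14  ⇒  r_B = 14 − 7 = 7

rB=7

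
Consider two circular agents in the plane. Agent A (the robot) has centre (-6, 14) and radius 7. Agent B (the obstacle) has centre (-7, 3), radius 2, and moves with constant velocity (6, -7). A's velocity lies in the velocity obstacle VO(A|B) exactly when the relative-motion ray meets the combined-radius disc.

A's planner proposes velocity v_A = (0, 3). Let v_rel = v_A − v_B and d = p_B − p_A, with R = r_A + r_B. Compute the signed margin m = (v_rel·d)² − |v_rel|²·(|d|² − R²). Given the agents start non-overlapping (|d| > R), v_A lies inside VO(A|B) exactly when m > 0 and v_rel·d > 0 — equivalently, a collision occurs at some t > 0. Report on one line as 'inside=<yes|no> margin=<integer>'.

d = (-1, -11),  |d|² = 122;  R = 7+2 = 9,  c = 122−9² = 41
v_rel = (-6, 10),  |v_rel|² = 136;  v_rel·d = (-6)·(-1) + (10)·(-11) = -104
136·t² + 208·t + 41 = 0  ⇒  m = (-104)² − 136·41 = 5240
m = 5240 > 0,  v_rel·d = -104 < 0  ⇒  outside

inside=no margin=5240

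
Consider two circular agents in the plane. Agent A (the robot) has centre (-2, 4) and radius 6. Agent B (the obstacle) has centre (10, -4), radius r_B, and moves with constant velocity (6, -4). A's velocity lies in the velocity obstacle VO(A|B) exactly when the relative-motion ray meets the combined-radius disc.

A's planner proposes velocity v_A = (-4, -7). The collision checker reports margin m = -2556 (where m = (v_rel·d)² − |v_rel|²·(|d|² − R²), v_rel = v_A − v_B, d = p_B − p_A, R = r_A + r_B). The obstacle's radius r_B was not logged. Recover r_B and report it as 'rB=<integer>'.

m = -2556
d = (12, -8);  v_rel = (-10, -3),  |v_rel|² = 109
v_rel×d = (-10)·(-8) − (-3)·(12) = 116
since m = R²·109 − 116²:  R² = (13456 + -2556) / 109 = 100
R = √100 = 10  ⇒  r_B = 10 − 6 = 4

rB=4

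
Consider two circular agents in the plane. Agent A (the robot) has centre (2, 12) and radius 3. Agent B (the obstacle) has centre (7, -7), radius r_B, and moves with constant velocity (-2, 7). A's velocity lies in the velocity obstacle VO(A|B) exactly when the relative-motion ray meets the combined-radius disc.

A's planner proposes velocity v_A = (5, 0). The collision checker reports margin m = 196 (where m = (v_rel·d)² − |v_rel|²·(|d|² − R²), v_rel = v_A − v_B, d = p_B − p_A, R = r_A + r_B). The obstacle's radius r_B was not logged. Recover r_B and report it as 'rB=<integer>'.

m = 196
d = (5, -19);  v_rel = (7, -7),  |v_rel|² = 98
v_rel×d = (7)·(-19) − (-7)·(5) = -98
since m = R²·98 − (-98)²:  R² = (9604 + 196) / 98 = 100
R = √100 = 10  ⇒  r_B = 10 − 3 = 7

rB=7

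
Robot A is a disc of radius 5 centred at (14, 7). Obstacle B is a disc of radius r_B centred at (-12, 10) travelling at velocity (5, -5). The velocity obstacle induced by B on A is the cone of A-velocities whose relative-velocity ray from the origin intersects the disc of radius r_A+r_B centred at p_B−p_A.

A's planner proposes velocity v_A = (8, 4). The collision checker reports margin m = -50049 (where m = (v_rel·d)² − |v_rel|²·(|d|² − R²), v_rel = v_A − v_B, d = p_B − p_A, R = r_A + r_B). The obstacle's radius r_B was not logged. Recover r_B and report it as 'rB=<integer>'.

m = -50049
d = (-26, 3);  v_rel = (3, 9),  |v_rel|² = 90
v_rel×d = (3)·(3) − (9)·(-26) = 243
since m = R²·90 − 243²:  R² = (59049 + -50049) / 90 = 100
R = √100 = 10  ⇒  r_B = 10 − 5 = 5

rB=5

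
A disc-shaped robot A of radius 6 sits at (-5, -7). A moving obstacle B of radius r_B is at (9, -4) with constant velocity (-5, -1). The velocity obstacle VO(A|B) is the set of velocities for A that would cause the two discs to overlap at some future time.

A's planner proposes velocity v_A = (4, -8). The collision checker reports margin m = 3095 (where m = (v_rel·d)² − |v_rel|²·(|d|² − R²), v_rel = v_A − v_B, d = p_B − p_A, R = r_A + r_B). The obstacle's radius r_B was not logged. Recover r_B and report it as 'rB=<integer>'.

m = 3095
d = (14, 3);  v_rel = (9, -7),  |v_rel|² = 130
v_rel×d = (9)·(3) − (-7)·(14) = 125
since m = R²·130 − 125²:  R² = (15625 + 3095) / 130 = 144
R = √144 = 12  ⇒  r_B = 12 − 6 = 6

rB=6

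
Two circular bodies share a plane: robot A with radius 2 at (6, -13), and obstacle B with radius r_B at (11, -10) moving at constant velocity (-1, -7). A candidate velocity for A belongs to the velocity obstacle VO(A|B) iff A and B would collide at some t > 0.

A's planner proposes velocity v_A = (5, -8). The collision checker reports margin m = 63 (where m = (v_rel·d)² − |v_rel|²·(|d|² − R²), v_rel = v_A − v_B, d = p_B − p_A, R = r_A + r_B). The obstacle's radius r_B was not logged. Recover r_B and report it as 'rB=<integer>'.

m = 63
d = (5, 3);  v_rel = (6, -1),  |v_rel|² = 37
v_rel×d = (6)·(3) − (-1)·(5) = 23
since m = R²·37 − 23²:  R² = (529 + 63) / 37 = 16
R = √16 = 4  ⇒  r_B = 4 − 2 = 2

rB=2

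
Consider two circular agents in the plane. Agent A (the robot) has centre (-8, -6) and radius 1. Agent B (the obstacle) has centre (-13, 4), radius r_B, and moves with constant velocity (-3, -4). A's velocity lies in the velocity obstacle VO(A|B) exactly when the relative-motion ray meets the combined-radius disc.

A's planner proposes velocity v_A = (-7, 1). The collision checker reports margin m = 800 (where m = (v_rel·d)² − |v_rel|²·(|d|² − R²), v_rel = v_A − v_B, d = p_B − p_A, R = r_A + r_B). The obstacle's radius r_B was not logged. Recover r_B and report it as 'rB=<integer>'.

m = 800
d = (-5, 10);  v_rel = (-4, 5),  |v_rel|² = 41
v_rel×d = (-4)·(10) − (5)·(-5) = -15
since m = R²·41 − (-15)²:  R² = (225 + 800) / 41 = 25
R = √25 = 5  ⇒  r_B = 5 − 1 = 4

rB=4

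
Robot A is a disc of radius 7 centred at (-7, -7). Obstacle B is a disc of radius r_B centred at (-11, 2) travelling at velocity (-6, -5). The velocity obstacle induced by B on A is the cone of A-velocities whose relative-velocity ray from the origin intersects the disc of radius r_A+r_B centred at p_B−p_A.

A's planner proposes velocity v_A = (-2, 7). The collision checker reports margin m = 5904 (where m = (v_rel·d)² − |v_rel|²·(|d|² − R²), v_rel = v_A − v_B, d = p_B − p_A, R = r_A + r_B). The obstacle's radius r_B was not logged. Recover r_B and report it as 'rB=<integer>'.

m = 5904
d = (-4, 9);  v_rel = (4, 12),  |v_rel|² = 160
v_rel×d = (4)·(9) − (12)·(-4) = 84
since m = R²·160 − 84²:  R² = (7056 + 5904) / 160 = 81
R = √81 = 9  ⇒  r_B = 9 − 7 = 2

rB=2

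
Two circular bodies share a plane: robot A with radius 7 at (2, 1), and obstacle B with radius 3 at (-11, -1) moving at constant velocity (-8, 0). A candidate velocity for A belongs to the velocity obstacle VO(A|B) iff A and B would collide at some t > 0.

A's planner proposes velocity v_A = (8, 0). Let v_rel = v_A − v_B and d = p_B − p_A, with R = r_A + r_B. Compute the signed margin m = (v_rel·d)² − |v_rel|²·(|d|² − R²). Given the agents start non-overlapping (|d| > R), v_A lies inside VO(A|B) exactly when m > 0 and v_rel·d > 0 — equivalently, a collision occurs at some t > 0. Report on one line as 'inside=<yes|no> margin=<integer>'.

d = (-13, -2),  |d|² = 173;  R = 7+3 = 10,  c = 173−10² = 73
v_rel = (16, 0),  |v_rel|² = 256;  v_rel·d = (16)·(-13) + (0)·(-2) = -208
256·t² + 416·t + 73 = 0  ⇒  m = (-208)² − 256·73 = 24576
m = 24576 > 0,  v_rel·d = -208 < 0  ⇒  outside

inside=no margin=24576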